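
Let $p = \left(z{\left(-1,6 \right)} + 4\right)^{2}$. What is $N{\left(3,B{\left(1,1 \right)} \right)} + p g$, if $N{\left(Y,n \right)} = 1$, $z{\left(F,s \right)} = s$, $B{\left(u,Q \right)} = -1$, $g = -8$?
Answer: $-799$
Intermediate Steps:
$p = 100$ ($p = \left(6 + 4\right)^{2} = 10^{2} = 100$)
$N{\left(3,B{\left(1,1 \right)} \right)} + p g = 1 + 100 \left(-8\right) = 1 - 800 = -799$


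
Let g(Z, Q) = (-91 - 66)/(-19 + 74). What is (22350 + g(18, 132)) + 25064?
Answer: 2607613/55 ≈ 47411.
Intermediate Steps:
g(Z, Q) = -157/55
(22350 + g(18, 132)) + 25064 = (22350 - 157/55) + 25064 = 1229093/55 + 25064 = 2607613/55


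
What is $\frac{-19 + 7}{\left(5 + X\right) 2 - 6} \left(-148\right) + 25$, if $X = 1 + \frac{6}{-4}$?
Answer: $617$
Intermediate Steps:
$X = - \frac{1}{2}$ ($X = 1 + 6 \left(- \frac{1}{4}\right) = 1 - \frac{3}{2} = - \frac{1}{2} \approx -0.5$)
$\frac{-19 + 7}{\left(5 + X\right) 2 - 6} \left(-148\right) + 25 = \frac{-19 + 7}{\left(5 - \frac{1}{2}\right) 2 - 6} \left(-148\right) + 25 = - \frac{12}{\frac{9}{2} \cdot 2 - 6} \left(-148\right) + 25 = - \frac{12}{9 - 6} \left(-148\right) + 25 = - \frac{12}{3} \left(-148\right) + 25 = \left(-12\right) \frac{1}{3} \left(-148\right) + 25 = \left(-4\right) \left(-148\right) + 25 = 592 + 25 = 617$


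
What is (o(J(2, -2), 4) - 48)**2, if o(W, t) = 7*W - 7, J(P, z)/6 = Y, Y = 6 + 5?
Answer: 165649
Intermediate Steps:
Y = 11
J(P, z) = 66 (J(P, z) = 6*11 = 66)
o(W, t) = -7 + 7*W
(o(J(2, -2), 4) - 48)**2 = ((-7 + 7*66) - 48)**2 = ((-7 + 462) - 48)**2 = (455 - 48)**2 = 407**2 = 165649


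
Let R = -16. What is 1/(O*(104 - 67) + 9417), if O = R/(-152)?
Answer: 19/178997 ≈ 0.00010615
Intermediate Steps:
O = 2/19 (O = -16/(-152) = -16*(-1/152) = 2/19 ≈ 0.10526)
1/(O*(104 - 67) + 9417) = 1/(2*(104 - 67)/19 + 9417) = 1/((2/19)*37 + 9417) = 1/(74/19 + 9417) = 1/(178997/19) = 19/178997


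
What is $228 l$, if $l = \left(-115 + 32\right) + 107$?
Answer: $5472$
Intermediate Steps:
$l = 24$ ($l = -83 + 107 = 24$)
$228 l = 228 \cdot 24 = 5472$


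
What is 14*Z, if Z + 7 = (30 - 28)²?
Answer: -42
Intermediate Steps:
Z = -3 (Z = -7 + (30 - 28)² = -7 + 2² = -7 + 4 = -3)
14*Z = 14*(-3) = -42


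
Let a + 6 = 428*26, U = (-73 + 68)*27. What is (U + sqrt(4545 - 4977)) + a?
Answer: 10987 + 12*I*sqrt(3) ≈ 10987.0 + 20.785*I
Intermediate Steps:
U = -135 (U = -5*27 = -135)
a = 11122 (a = -6 + 428*26 = -6 + 11128 = 11122)
(U + sqrt(4545 - 4977)) + a = (-135 + sqrt(4545 - 4977)) + 11122 = (-135 + sqrt(-432)) + 11122 = (-135 + 12*I*sqrt(3)) + 11122 = 10987 + 12*I*sqrt(3)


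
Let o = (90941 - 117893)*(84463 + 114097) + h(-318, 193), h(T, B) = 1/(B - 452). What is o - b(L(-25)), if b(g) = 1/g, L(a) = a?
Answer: -34651539551766/6475 ≈ -5.3516e+9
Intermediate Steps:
h(T, B) = 1/(-452 + B)
o = -1386061582081/259 (o = (90941 - 117893)*(84463 + 114097) + 1/(-452 + 193) = -26952*198560 + 1/(-259) = -5351589120 - 1/259 = -1386061582081/259 ≈ -5.3516e+9)
o - b(L(-25)) = -1386061582081/259 - 1/(-25) = -1386061582081/259 - 1*(-1/25) = -1386061582081/259 + 1/25 = -34651539551766/6475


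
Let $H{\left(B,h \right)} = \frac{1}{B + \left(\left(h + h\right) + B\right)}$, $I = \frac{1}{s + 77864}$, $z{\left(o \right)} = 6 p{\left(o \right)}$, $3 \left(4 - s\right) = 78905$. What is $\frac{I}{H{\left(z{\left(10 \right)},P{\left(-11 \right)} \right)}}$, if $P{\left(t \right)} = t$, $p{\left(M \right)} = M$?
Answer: $\frac{294}{154699} \approx 0.0019005$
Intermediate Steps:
$s = - \frac{78893}{3}$ ($s = 4 - \frac{78905}{3} = - \frac{78893}{3} \approx -26298.0$)
$z{\left(o \right)} = 6 o$
$I = \frac{3}{154699}$ ($I = \frac{1}{- \frac{78893}{3} + 77864} = \frac{1}{\frac{154699}{3}} = \frac{3}{154699} \approx 1.9392 \cdot 10^{-5}$)
$H{\left(B,h \right)} = \frac{1}{2 B + 2 h}$ ($H{\left(B,h \right)} = \frac{1}{B + \left(2 h + B\right)} = \frac{1}{B + \left(B + 2 h\right)} = \frac{1}{2 B + 2 h}$)
$\frac{I}{H{\left(z{\left(10 \right)},P{\left(-11 \right)} \right)}} = \frac{3}{154699 \frac{1}{2 \left(6 \cdot 10 - 11\right)}} = \frac{3}{154699 \frac{1}{2 \left(60 - 11\right)}} = \frac{3}{154699 \frac{1}{2 \cdot 49}} = \frac{3}{154699 \cdot \frac{1}{2} \cdot \frac{1}{49}} = \frac{3 \frac{1}{\frac{1}{98}}}{154699} = \frac{3}{154699} \cdot 98 = \frac{294}{154699}$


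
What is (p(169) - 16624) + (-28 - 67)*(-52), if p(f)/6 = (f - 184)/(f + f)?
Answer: -1974641/169 ≈ -11684.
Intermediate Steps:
p(f) = 3*(-184 + f)/f (p(f) = 6*((f - 184)/(f + f)) = 6*((-184 + f)/((2*f))) = 6*((-184 + f)*(1/(2*f))) = 6*((-184 + f)/(2*f)) = 3*(-184 + f)/f)
(p(169) - 16624) + (-28 - 67)*(-52) = ((3 - 552/169) - 16624) + (-28 - 67)*(-52) = ((3 - 552*1/169) - 16624) - 95*(-52) = ((3 - 552/169) - 16624) + 4940 = (-45/169 - 16624) + 4940 = -2809501/169 + 4940 = -1974641/169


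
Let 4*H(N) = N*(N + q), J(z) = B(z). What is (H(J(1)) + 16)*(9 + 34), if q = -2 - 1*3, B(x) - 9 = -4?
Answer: 688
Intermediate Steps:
B(x) = 5 (B(x) = 9 - 4 = 5)
J(z) = 5
q = -5 (q = -2 - 3 = -5)
H(N) = N*(-5 + N)/4 (H(N) = (N*(N - 5))/4 = (N*(-5 + N))/4 = N*(-5 + N)/4)
(H(J(1)) + 16)*(9 + 34) = ((¼)*5*(-5 + 5) + 16)*(9 + 34) = ((¼)*5*0 + 16)*43 = (0 + 16)*43 = 16*43 = 688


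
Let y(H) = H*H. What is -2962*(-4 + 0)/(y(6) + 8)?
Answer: 2962/11 ≈ 269.27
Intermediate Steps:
y(H) = H²
-2962*(-4 + 0)/(y(6) + 8) = -2962*(-4 + 0)/(6² + 8) = -(-11848)/(36 + 8) = -(-11848)/44 = -2962*(-1/11) = 2962/11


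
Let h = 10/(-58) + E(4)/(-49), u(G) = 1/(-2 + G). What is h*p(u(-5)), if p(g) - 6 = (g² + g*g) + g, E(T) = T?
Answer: -104329/69629 ≈ -1.4984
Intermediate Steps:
p(g) = 6 + g + 2*g² (p(g) = 6 + ((g² + g*g) + g) = 6 + ((g² + g²) + g) = 6 + (2*g² + g) = 6 + (g + 2*g²) = 6 + g + 2*g²)
h = -361/1421 (h = 10/(-58) + 4/(-49) = 10*(-1/58) + 4*(-1/49) = -5/29 - 4/49 = -361/1421 ≈ -0.25405)
h*p(u(-5)) = -361*(6 + 1/(-2 - 5) + 2*(1/(-2 - 5))²)/1421 = -361*(6 + 1/(-7) + 2*(1/(-7))²)/1421 = -361*(6 - ⅐ + 2*(-⅐)²)/1421 = -361*(6 - ⅐ + 2*(1/49))/1421 = -361*(6 - ⅐ + 2/49)/1421 = -361/1421*289/49 = -104329/69629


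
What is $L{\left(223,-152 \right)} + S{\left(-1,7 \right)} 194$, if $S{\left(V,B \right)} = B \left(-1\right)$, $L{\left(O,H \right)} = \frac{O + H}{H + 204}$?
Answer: $- \frac{70545}{52} \approx -1356.6$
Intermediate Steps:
$L{\left(O,H \right)} = \frac{H + O}{204 + H}$
$S{\left(V,B \right)} = - B$
$L{\left(223,-152 \right)} + S{\left(-1,7 \right)} 194 = \frac{-152 + 223}{204 - 152} + \left(-1\right) 7 \cdot 194 = \frac{1}{52} \cdot 71 - 1358 = \frac{71}{52} - 1358 = - \frac{70545}{52}$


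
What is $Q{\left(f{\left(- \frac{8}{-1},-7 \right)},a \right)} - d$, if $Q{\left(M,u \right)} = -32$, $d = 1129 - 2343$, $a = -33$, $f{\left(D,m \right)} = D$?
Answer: $1182$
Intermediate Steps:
$d = -1214$ ($d = 1129 - 2343 = -1214$)
$Q{\left(f{\left(- \frac{8}{-1},-7 \right)},a \right)} - d = -32 - -1214 = -32 + 1214 = 1182$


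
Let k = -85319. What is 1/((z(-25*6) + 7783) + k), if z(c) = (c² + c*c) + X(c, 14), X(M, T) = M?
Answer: -1/32686 ≈ -3.0594e-5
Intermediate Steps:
z(c) = c + 2*c² (z(c) = (c² + c*c) + c = (c² + c²) + c = 2*c² + c = c + 2*c²)
1/((z(-25*6) + 7783) + k) = 1/(((-25*6)*(1 + 2*(-25*6)) + 7783) - 85319) = 1/((-150*(1 + 2*(-150)) + 7783) - 85319) = 1/((-150*(1 - 300) + 7783) - 85319) = 1/((-150*(-299) + 7783) - 85319) = 1/((44850 + 7783) - 85319) = 1/(52633 - 85319) = 1/(-32686) = -1/32686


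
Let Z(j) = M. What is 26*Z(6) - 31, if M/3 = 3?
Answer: 203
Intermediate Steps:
M = 9 (M = 3*3 = 9)
Z(j) = 9
26*Z(6) - 31 = 26*9 - 31 = 234 - 31 = 203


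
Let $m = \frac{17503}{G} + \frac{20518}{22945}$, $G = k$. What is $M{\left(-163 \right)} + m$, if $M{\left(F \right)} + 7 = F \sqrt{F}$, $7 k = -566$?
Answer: $- \frac{2890539247}{12986870} - 163 i \sqrt{163} \approx -222.57 - 2081.0 i$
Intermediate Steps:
$k = - \frac{566}{7}$ ($k = \frac{1}{7} \left(-566\right) = - \frac{566}{7} \approx -80.857$)
$G = - \frac{566}{7} \approx -80.857$
$M{\left(F \right)} = -7 + F^{\frac{3}{2}}$ ($M{\left(F \right)} = -7 + F \sqrt{F} = -7 + F^{\frac{3}{2}}$)
$m = - \frac{2799631157}{12986870}$ ($m = \frac{17503}{- \frac{566}{7}} + \frac{20518}{22945} = 17503 \left(- \frac{7}{566}\right) + 20518 \cdot \frac{1}{22945} = - \frac{122521}{566} + \frac{20518}{22945} = - \frac{2799631157}{12986870} \approx -215.57$)
$M{\left(-163 \right)} + m = \left(-7 + \left(-163\right)^{\frac{3}{2}}\right) - \frac{2799631157}{12986870} = \left(-7 - 163 i \sqrt{163}\right) - \frac{2799631157}{12986870} = - \frac{2890539247}{12986870} - 163 i \sqrt{163}$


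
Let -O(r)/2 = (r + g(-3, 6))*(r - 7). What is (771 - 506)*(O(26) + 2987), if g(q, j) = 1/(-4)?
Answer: 1064505/2 ≈ 5.3225e+5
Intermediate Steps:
g(q, j) = -1/4
O(r) = -2*(-7 + r)*(-1/4 + r) (O(r) = -2*(r - 1/4)*(r - 7) = -2*(-1/4 + r)*(-7 + r) = -2*(-7 + r)*(-1/4 + r))
(771 - 506)*(O(26) + 2987) = (771 - 506)*((-7/2 - 2*26**2 + (29/2)*26) + 2987) = 265*((-7/2 - 2*676 + 377) + 2987) = 265*((-7/2 - 1352 + 377) + 2987) = 265*(-1957/2 + 2987) = 265*(4017/2) = 1064505/2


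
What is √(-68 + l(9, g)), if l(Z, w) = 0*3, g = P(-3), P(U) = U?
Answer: 2*I*√17 ≈ 8.2462*I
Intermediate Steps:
g = -3
l(Z, w) = 0
√(-68 + l(9, g)) = √(-68 + 0) = √(-68) = 2*I*√17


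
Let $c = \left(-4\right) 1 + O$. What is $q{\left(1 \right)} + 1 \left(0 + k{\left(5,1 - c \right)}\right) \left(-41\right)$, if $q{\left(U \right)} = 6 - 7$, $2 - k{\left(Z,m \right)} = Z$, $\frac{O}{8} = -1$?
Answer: $122$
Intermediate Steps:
$O = -8$ ($O = 8 \left(-1\right) = -8$)
$c = -12$ ($c = \left(-4\right) 1 - 8 = -4 - 8 = -12$)
$k{\left(Z,m \right)} = 2 - Z$
$q{\left(U \right)} = -1$ ($q{\left(U \right)} = 6 - 7 = -1$)
$q{\left(1 \right)} + 1 \left(0 + k{\left(5,1 - c \right)}\right) \left(-41\right) = -1 + 1 \left(0 + \left(2 - 5\right)\right) \left(-41\right) = -1 + 1 \left(0 - 3\right) \left(-41\right) = -1 + 1 \left(-3\right) \left(-41\right) = -1 - -123 = -1 + 123 = 122$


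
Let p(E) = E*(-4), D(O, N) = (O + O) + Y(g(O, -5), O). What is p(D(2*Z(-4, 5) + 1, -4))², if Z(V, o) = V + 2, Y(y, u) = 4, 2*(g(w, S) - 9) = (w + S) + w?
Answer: 64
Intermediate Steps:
g(w, S) = 9 + w + S/2 (g(w, S) = 9 + ((w + S) + w)/2 = 9 + ((S + w) + w)/2 = 9 + (S + 2*w)/2 = 9 + (w + S/2) = 9 + w + S/2)
Z(V, o) = 2 + V
D(O, N) = 4 + 2*O (D(O, N) = (O + O) + 4 = 2*O + 4 = 4 + 2*O)
p(E) = -4*E
p(D(2*Z(-4, 5) + 1, -4))² = (-4*(4 + 2*(2*(2 - 4) + 1)))² = (-4*(4 + 2*(2*(-2) + 1)))² = (-4*(4 + 2*(-4 + 1)))² = (-4*(4 + 2*(-3)))² = (-4*(4 - 6))² = (-4*(-2))² = 8² = 64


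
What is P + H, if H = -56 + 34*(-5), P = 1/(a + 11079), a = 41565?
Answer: -11897543/52644 ≈ -226.00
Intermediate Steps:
P = 1/52644 (P = 1/(41565 + 11079) = 1/52644 ≈ 1.8996e-5)
H = -226 (H = -56 - 170 = -226)
P + H = 1/52644 - 226 = -11897543/52644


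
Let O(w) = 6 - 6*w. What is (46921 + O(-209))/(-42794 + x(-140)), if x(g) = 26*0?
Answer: -48181/42794 ≈ -1.1259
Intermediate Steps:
x(g) = 0
(46921 + O(-209))/(-42794 + x(-140)) = (46921 + (6 - 6*(-209)))/(-42794 + 0) = (46921 + (6 + 1254))/(-42794) = (46921 + 1260)*(-1/42794) = 48181*(-1/42794) = -48181/42794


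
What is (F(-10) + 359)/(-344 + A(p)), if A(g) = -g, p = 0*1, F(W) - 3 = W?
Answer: -44/43 ≈ -1.0233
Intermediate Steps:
F(W) = 3 + W
p = 0
(F(-10) + 359)/(-344 + A(p)) = ((3 - 10) + 359)/(-344 - 1*0) = (-7 + 359)/(-344 + 0) = 352/(-344) = 352*(-1/344) = -44/43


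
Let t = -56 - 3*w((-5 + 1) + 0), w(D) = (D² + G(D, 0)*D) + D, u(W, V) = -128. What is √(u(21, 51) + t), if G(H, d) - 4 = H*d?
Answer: 2*I*√43 ≈ 13.115*I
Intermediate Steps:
G(H, d) = 4 + H*d
w(D) = D² + 5*D (w(D) = (D² + (4 + D*0)*D) + D = (D² + (4 + 0)*D) + D = (D² + 4*D) + D = D² + 5*D)
t = -44 (t = -56 - 3*((-5 + 1) + 0)*(5 + ((-5 + 1) + 0)) = -56 - 3*(-4 + 0)*(5 + (-4 + 0)) = -56 - (-12)*(5 - 4) = -56 - (-12) = -56 - 3*(-4) = -56 + 12 = -44)
√(u(21, 51) + t) = √(-128 - 44) = √(-172) = 2*I*√43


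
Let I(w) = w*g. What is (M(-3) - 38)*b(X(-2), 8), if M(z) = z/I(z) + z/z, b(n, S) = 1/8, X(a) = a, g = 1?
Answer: -9/2 ≈ -4.5000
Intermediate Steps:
I(w) = w (I(w) = w*1 = w)
b(n, S) = 1/8
M(z) = 2 (M(z) = z/z + z/z = 1 + 1 = 2)
(M(-3) - 38)*b(X(-2), 8) = (2 - 38)*(1/8) = -36*1/8 = -9/2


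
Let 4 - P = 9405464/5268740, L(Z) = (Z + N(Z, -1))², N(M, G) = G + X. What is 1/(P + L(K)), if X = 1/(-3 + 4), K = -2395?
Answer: 1317185/7555409006999 ≈ 1.7434e-7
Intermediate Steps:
X = 1 (X = 1/1 = 1)
N(M, G) = 1 + G (N(M, G) = G + 1 = 1 + G)
L(Z) = Z² (L(Z) = (Z + (1 - 1))² = (Z + 0)² = Z²)
P = 2917374/1317185 (P = 4 - 9405464/5268740 = 4 - 1*2351366/1317185 = 4 - 2351366/1317185 = 2917374/1317185 ≈ 2.2149)
1/(P + L(K)) = 1/(2917374/1317185 + (-2395)²) = 1/(2917374/1317185 + 5736025) = 1/(7555409006999/1317185) = 1317185/7555409006999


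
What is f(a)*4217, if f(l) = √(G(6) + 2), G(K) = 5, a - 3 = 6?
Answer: 4217*√7 ≈ 11157.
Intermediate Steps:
a = 9 (a = 3 + 6 = 9)
f(l) = √7 (f(l) = √(5 + 2) = √7)
f(a)*4217 = √7*4217 = 4217*√7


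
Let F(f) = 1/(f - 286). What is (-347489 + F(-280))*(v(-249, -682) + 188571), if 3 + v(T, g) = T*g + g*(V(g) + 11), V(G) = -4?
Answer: -34773987492650/283 ≈ -1.2288e+11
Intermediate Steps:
F(f) = 1/(-286 + f)
v(T, g) = -3 + 7*g + T*g (v(T, g) = -3 + (T*g + g*(-4 + 11)) = -3 + (T*g + g*7) = -3 + (T*g + 7*g) = -3 + (7*g + T*g) = -3 + 7*g + T*g)
(-347489 + F(-280))*(v(-249, -682) + 188571) = (-347489 + 1/(-286 - 280))*((-3 + 7*(-682) - 249*(-682)) + 188571) = (-347489 + 1/(-566))*((-3 - 4774 + 169818) + 188571) = (-347489 - 1/566)*(165041 + 188571) = -196678775/566*353612 = -34773987492650/283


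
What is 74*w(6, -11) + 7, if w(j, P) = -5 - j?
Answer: -807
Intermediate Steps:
74*w(6, -11) + 7 = 74*(-5 - 1*6) + 7 = 74*(-5 - 6) + 7 = 74*(-11) + 7 = -814 + 7 = -807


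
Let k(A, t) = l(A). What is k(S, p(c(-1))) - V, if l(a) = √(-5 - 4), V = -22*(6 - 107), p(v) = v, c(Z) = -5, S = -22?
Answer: -2222 + 3*I ≈ -2222.0 + 3.0*I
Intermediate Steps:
V = 2222 (V = -22*(-101) = 2222)
l(a) = 3*I (l(a) = √(-9) = 3*I)
k(A, t) = 3*I
k(S, p(c(-1))) - V = 3*I - 1*2222 = 3*I - 2222 = -2222 + 3*I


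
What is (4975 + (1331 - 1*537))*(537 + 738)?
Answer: 7355475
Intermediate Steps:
(4975 + (1331 - 1*537))*(537 + 738) = (4975 + (1331 - 537))*1275 = (4975 + 794)*1275 = 5769*1275 = 7355475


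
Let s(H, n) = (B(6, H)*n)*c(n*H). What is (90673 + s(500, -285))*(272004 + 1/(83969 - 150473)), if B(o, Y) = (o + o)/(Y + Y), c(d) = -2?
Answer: 2050424659729447/83130 ≈ 2.4665e+10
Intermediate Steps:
B(o, Y) = o/Y (B(o, Y) = (2*o)/((2*Y)) = (2*o)*(1/(2*Y)) = o/Y)
s(H, n) = -12*n/H (s(H, n) = ((6/H)*n)*(-2) = (6*n/H)*(-2) = -12*n/H)
(90673 + s(500, -285))*(272004 + 1/(83969 - 150473)) = (90673 - 12*(-285)/500)*(272004 + 1/(83969 - 150473)) = (90673 - 12*(-285)*1/500)*(272004 + 1/(-66504)) = (90673 + 171/25)*(272004 - 1/66504) = (2266996/25)*(18089354015/66504) = 2050424659729447/83130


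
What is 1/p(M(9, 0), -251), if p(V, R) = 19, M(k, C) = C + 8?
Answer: 1/19 ≈ 0.052632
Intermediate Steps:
M(k, C) = 8 + C
1/p(M(9, 0), -251) = 1/19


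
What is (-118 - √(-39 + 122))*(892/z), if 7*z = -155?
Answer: 736792/155 + 6244*√83/155 ≈ 5120.5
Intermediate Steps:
z = -155/7 (z = (⅐)*(-155) = -155/7 ≈ -22.143)
(-118 - √(-39 + 122))*(892/z) = (-118 - √(-39 + 122))*(892/(-155/7)) = (-118 - √83)*(892*(-7/155)) = (-118 - √83)*(-6244/155) = 736792/155 + 6244*√83/155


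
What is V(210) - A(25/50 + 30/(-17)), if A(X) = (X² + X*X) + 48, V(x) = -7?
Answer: -33639/578 ≈ -58.199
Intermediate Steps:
A(X) = 48 + 2*X² (A(X) = (X² + X²) + 48 = 2*X² + 48 = 48 + 2*X²)
V(210) - A(25/50 + 30/(-17)) = -7 - (48 + 2*(25/50 + 30/(-17))²) = -7 - (48 + 2*(25*(1/50) + 30*(-1/17))²) = -7 - (48 + 2*(½ - 30/17)²) = -7 - (48 + 2*(-43/34)²) = -7 - (48 + 2*(1849/1156)) = -7 - (48 + 1849/578) = -7 - 1*29593/578 = -7 - 29593/578 = -33639/578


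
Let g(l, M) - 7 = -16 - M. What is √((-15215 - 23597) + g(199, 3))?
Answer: 2*I*√9706 ≈ 197.04*I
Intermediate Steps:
g(l, M) = -9 - M (g(l, M) = 7 + (-16 - M) = -9 - M)
√((-15215 - 23597) + g(199, 3)) = √((-15215 - 23597) + (-9 - 1*3)) = √(-38812 + (-9 - 3)) = √(-38812 - 12) = √(-38824) = 2*I*√9706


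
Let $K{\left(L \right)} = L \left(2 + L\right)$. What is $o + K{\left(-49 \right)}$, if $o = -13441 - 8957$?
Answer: $-20095$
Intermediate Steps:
$o = -22398$
$o + K{\left(-49 \right)} = -22398 - 49 \left(2 - 49\right) = -22398 - -2303 = -22398 + 2303 = -20095$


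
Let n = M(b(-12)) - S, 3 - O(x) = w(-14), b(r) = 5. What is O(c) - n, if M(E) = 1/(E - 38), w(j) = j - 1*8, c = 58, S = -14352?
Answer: -472790/33 ≈ -14327.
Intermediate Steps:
w(j) = -8 + j (w(j) = j - 8 = -8 + j)
O(x) = 25 (O(x) = 3 - (-8 - 14) = 3 - 1*(-22) = 3 + 22 = 25)
M(E) = 1/(-38 + E)
n = 473615/33 (n = 1/(-38 + 5) - 1*(-14352) = 1/(-33) + 14352 = -1/33 + 14352 = 473615/33 ≈ 14352.)
O(c) - n = 25 - 1*473615/33 = 25 - 473615/33 = -472790/33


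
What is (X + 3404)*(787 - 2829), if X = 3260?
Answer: -13607888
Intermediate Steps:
(X + 3404)*(787 - 2829) = (3260 + 3404)*(787 - 2829) = 6664*(-2042) = -13607888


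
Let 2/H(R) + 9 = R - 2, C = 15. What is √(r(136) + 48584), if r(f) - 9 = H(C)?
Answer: √194374/2 ≈ 220.44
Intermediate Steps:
H(R) = 2/(-11 + R) (H(R) = 2/(-9 + (R - 2)) = 2/(-9 + (-2 + R)) = 2/(-11 + R))
r(f) = 19/2 (r(f) = 9 + 2/(-11 + 15) = 9 + 2/4 = 9 + 2*(¼) = 9 + ½ = 19/2)
√(r(136) + 48584) = √(19/2 + 48584) = √(97187/2) = √194374/2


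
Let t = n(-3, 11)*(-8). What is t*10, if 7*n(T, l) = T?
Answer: 240/7 ≈ 34.286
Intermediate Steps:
n(T, l) = T/7
t = 24/7 (t = ((1/7)*(-3))*(-8) = -3/7*(-8) = 24/7 ≈ 3.4286)
t*10 = (24/7)*10 = 240/7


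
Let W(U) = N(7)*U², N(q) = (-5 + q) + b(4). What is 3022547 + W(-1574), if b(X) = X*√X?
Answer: 27797307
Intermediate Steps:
b(X) = X^(3/2)
N(q) = 3 + q (N(q) = (-5 + q) + 4^(3/2) = (-5 + q) + 8 = 3 + q)
W(U) = 10*U² (W(U) = (3 + 7)*U² = 10*U²)
3022547 + W(-1574) = 3022547 + 10*(-1574)² = 3022547 + 10*2477476 = 3022547 + 24774760 = 27797307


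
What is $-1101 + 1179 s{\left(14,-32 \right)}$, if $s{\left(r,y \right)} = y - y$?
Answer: $-1101$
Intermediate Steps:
$s{\left(r,y \right)} = 0$
$-1101 + 1179 s{\left(14,-32 \right)} = -1101 + 1179 \cdot 0 = -1101 + 0 = -1101$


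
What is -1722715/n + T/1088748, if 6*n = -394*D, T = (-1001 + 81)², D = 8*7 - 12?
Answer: 1408536031915/2359316916 ≈ 597.01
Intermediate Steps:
D = 44 (D = 56 - 12 = 44)
T = 846400 (T = (-920)² = 846400)
n = -8668/3 (n = (-394*44)/6 = (⅙)*(-17336) = -8668/3 ≈ -2889.3)
-1722715/n + T/1088748 = -1722715/(-8668/3) + 846400/1088748 = -1722715*(-3/8668) + 846400*(1/1088748) = 5168145/8668 + 211600/272187 = 1408536031915/2359316916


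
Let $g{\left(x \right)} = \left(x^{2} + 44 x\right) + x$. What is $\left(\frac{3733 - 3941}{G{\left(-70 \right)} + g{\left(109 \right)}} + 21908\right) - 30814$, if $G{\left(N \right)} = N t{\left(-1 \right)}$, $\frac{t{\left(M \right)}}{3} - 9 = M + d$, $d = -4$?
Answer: $- \frac{71007642}{7973} \approx -8906.0$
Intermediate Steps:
$g{\left(x \right)} = x^{2} + 45 x$
$t{\left(M \right)} = 15 + 3 M$ ($t{\left(M \right)} = 27 + 3 \left(M - 4\right) = 27 + 3 \left(-4 + M\right) = 27 + \left(-12 + 3 M\right) = 15 + 3 M$)
$G{\left(N \right)} = 12 N$ ($G{\left(N \right)} = N \left(15 + 3 \left(-1\right)\right) = N \left(15 - 3\right) = N 12 = 12 N$)
$\left(\frac{3733 - 3941}{G{\left(-70 \right)} + g{\left(109 \right)}} + 21908\right) - 30814 = \left(\frac{3733 - 3941}{12 \left(-70\right) + 109 \left(45 + 109\right)} + 21908\right) - 30814 = \left(- \frac{208}{-840 + 109 \cdot 154} + 21908\right) - 30814 = \left(- \frac{208}{-840 + 16786} + 21908\right) - 30814 = \left(- \frac{208}{15946} + 21908\right) - 30814 = \left(\left(-208\right) \frac{1}{15946} + 21908\right) - 30814 = \left(- \frac{104}{7973} + 21908\right) - 30814 = \frac{174672380}{7973} - 30814 = - \frac{71007642}{7973}$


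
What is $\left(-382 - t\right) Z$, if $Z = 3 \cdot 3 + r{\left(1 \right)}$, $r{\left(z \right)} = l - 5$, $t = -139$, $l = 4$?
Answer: $-1944$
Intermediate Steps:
$r{\left(z \right)} = -1$ ($r{\left(z \right)} = 4 - 5 = -1$)
$Z = 8$ ($Z = 3 \cdot 3 - 1 = 9 - 1 = 8$)
$\left(-382 - t\right) Z = \left(-382 - -139\right) 8 = \left(-382 + 139\right) 8 = \left(-243\right) 8 = -1944$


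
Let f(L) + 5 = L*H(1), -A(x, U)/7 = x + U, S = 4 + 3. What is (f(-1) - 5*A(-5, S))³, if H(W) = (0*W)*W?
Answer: 274625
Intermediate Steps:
H(W) = 0 (H(W) = 0*W = 0)
S = 7
A(x, U) = -7*U - 7*x (A(x, U) = -7*(x + U) = -7*(U + x) = -7*U - 7*x)
f(L) = -5 (f(L) = -5 + L*0 = -5 + 0 = -5)
(f(-1) - 5*A(-5, S))³ = (-5 - 5*(-7*7 - 7*(-5)))³ = (-5 - 5*(-49 + 35))³ = (-5 - 5*(-14))³ = (-5 + 70)³ = 65³ = 274625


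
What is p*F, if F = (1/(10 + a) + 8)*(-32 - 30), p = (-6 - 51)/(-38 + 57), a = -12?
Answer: 1395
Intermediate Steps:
p = -3 (p = -57/19 = -57*1/19 = -3)
F = -465 (F = (1/(10 - 12) + 8)*(-32 - 30) = (1/(-2) + 8)*(-62) = (-1/2 + 8)*(-62) = (15/2)*(-62) = -465)
p*F = -3*(-465) = 1395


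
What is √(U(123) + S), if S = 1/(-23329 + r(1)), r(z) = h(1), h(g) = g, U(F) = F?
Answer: √5738686/216 ≈ 11.091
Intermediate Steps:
r(z) = 1
S = -1/23328 (S = 1/(-23329 + 1) = 1/(-23328) = -1/23328 ≈ -4.2867e-5)
√(U(123) + S) = √(123 - 1/23328) = √(2869343/23328) = √5738686/216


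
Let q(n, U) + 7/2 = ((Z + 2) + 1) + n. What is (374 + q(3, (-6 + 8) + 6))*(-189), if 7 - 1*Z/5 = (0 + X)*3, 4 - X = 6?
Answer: -166887/2 ≈ -83444.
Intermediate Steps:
X = -2 (X = 4 - 1*6 = 4 - 6 = -2)
Z = 65 (Z = 35 - 5*(0 - 2)*3 = 35 - (-10)*3 = 35 - 5*(-6) = 35 + 30 = 65)
q(n, U) = 129/2 + n (q(n, U) = -7/2 + (((65 + 2) + 1) + n) = -7/2 + ((67 + 1) + n) = -7/2 + (68 + n) = 129/2 + n)
(374 + q(3, (-6 + 8) + 6))*(-189) = (374 + (129/2 + 3))*(-189) = (374 + 135/2)*(-189) = (883/2)*(-189) = -166887/2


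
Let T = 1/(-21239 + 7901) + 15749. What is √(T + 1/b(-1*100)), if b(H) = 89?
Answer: √2465881604541966/395694 ≈ 125.50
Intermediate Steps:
T = 210060161/13338 (T = 1/(-13338) + 15749 = -1/13338 + 15749 = 210060161/13338 ≈ 15749.)
√(T + 1/b(-1*100)) = √(210060161/13338 + 1/89) = √(18695367667/1187082) = √2465881604541966/395694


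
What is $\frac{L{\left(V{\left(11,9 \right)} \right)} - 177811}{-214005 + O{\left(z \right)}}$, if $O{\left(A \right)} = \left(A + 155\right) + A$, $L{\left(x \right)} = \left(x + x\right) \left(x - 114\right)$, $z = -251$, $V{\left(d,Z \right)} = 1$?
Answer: $\frac{178037}{214352} \approx 0.83058$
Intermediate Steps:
$L{\left(x \right)} = 2 x \left(-114 + x\right)$
$O{\left(A \right)} = 155 + 2 A$ ($O{\left(A \right)} = \left(155 + A\right) + A = 155 + 2 A$)
$\frac{L{\left(V{\left(11,9 \right)} \right)} - 177811}{-214005 + O{\left(z \right)}} = \frac{2 \cdot 1 \left(-114 + 1\right) - 177811}{-214005 + \left(155 + 2 \left(-251\right)\right)} = \frac{2 \cdot 1 \left(-113\right) - 177811}{-214005 + \left(155 - 502\right)} = \frac{-226 - 177811}{-214005 - 347} = - \frac{178037}{-214352} = \left(-178037\right) \left(- \frac{1}{214352}\right) = \frac{178037}{214352}$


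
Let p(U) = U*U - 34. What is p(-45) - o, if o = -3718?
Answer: 5709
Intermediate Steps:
p(U) = -34 + U² (p(U) = U² - 34 = -34 + U²)
p(-45) - o = (-34 + (-45)²) - 1*(-3718) = (-34 + 2025) + 3718 = 1991 + 3718 = 5709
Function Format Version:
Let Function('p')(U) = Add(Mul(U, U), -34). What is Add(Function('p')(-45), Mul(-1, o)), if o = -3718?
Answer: 5709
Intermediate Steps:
Function('p')(U) = Add(-34, Pow(U, 2)) (Function('p')(U) = Add(Pow(U, 2), -34) = Add(-34, Pow(U, 2)))
Add(Function('p')(-45), Mul(-1, o)) = Add(Add(-34, Pow(-45, 2)), Mul(-1, -3718)) = Add(Add(-34, 2025), 3718) = Add(1991, 3718) = 5709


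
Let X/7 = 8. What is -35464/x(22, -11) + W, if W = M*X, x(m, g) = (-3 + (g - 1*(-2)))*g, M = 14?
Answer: 1546/3 ≈ 515.33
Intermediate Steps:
X = 56 (X = 7*8 = 56)
x(m, g) = g*(-1 + g) (x(m, g) = (-3 + (g + 2))*g = (-3 + (2 + g))*g = (-1 + g)*g = g*(-1 + g))
W = 784 (W = 14*56 = 784)
-35464/x(22, -11) + W = -35464/((-11*(-1 - 11))) + 784 = -35464/((-11*(-12))) + 784 = -35464/132 + 784 = -143*62/33 + 784 = -806/3 + 784 = 1546/3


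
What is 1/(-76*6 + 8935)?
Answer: 1/8479 ≈ 0.00011794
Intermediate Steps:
1/(-76*6 + 8935) = 1/(-456 + 8935) = 1/8479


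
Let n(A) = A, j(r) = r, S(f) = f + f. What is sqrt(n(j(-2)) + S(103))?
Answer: 2*sqrt(51) ≈ 14.283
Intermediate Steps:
S(f) = 2*f
sqrt(n(j(-2)) + S(103)) = sqrt(-2 + 2*103) = sqrt(-2 + 206) = sqrt(204) = 2*sqrt(51)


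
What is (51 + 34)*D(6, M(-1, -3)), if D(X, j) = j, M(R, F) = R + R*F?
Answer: 170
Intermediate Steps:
M(R, F) = R + F*R
(51 + 34)*D(6, M(-1, -3)) = (51 + 34)*(-(1 - 3)) = 85*(-1*(-2)) = 85*2 = 170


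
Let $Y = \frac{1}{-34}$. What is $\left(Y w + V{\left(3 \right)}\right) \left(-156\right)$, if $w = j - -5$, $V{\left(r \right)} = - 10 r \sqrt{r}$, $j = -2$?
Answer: $\frac{234}{17} + 4680 \sqrt{3} \approx 8119.8$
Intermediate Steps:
$V{\left(r \right)} = - 10 r^{\frac{3}{2}}$
$w = 3$ ($w = -2 - -5 = -2 + 5 = 3$)
$Y = - \frac{1}{34} \approx -0.029412$
$\left(Y w + V{\left(3 \right)}\right) \left(-156\right) = \left(\left(- \frac{1}{34}\right) 3 - 10 \cdot 3^{\frac{3}{2}}\right) \left(-156\right) = \left(- \frac{3}{34} - 10 \cdot 3 \sqrt{3}\right) \left(-156\right) = \left(- \frac{3}{34} - 30 \sqrt{3}\right) \left(-156\right) = \frac{234}{17} + 4680 \sqrt{3}$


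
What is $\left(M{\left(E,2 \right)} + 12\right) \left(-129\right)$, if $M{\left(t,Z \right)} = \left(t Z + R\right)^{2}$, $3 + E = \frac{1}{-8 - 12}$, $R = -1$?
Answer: $- \frac{805089}{100} \approx -8050.9$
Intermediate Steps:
$E = - \frac{61}{20}$ ($E = -3 + \frac{1}{-8 - 12} = -3 + \frac{1}{-20} = -3 - \frac{1}{20} = - \frac{61}{20} \approx -3.05$)
$M{\left(t,Z \right)} = \left(-1 + Z t\right)^{2}$ ($M{\left(t,Z \right)} = \left(t Z - 1\right)^{2} = \left(Z t - 1\right)^{2} = \left(-1 + Z t\right)^{2}$)
$\left(M{\left(E,2 \right)} + 12\right) \left(-129\right) = \left(\left(-1 + 2 \left(- \frac{61}{20}\right)\right)^{2} + 12\right) \left(-129\right) = \left(\left(-1 - \frac{61}{10}\right)^{2} + 12\right) \left(-129\right) = \left(\left(- \frac{71}{10}\right)^{2} + 12\right) \left(-129\right) = \left(\frac{5041}{100} + 12\right) \left(-129\right) = \frac{6241}{100} \left(-129\right) = - \frac{805089}{100}$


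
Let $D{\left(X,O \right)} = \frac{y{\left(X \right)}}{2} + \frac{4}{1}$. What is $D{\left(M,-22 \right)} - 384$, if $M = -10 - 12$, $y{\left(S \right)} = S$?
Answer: $-391$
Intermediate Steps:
$M = -22$ ($M = -10 - 12 = -22$)
$D{\left(X,O \right)} = 4 + \frac{X}{2}$ ($D{\left(X,O \right)} = \frac{X}{2} + \frac{4}{1} = X \frac{1}{2} + 4 \cdot 1 = \frac{X}{2} + 4 = 4 + \frac{X}{2}$)
$D{\left(M,-22 \right)} - 384 = \left(4 + \frac{1}{2} \left(-22\right)\right) - 384 = \left(4 - 11\right) - 384 = -7 - 384 = -391$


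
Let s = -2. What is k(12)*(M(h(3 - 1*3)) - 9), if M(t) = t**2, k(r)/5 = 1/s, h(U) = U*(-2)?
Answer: 45/2 ≈ 22.500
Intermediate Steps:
h(U) = -2*U
k(r) = -5/2 (k(r) = 5/(-2) = 5*(-1/2) = -5/2)
k(12)*(M(h(3 - 1*3)) - 9) = -5*((-2*(3 - 1*3))**2 - 9)/2 = -5*((-2*(3 - 3))**2 - 9)/2 = -5*((-2*0)**2 - 9)/2 = -5*(0**2 - 9)/2 = -5*(0 - 9)/2 = -5/2*(-9) = 45/2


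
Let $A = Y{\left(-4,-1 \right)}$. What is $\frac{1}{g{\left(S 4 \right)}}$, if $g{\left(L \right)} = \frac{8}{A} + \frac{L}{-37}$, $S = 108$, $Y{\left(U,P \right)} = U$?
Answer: $- \frac{37}{506} \approx -0.073123$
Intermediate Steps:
$A = -4$
$g{\left(L \right)} = -2 - \frac{L}{37}$ ($g{\left(L \right)} = \frac{8}{-4} + \frac{L}{-37} = 8 \left(- \frac{1}{4}\right) + L \left(- \frac{1}{37}\right) = -2 - \frac{L}{37}$)
$\frac{1}{g{\left(S 4 \right)}} = \frac{1}{-2 - \frac{108 \cdot 4}{37}} = \frac{1}{-2 - \frac{432}{37}} = \frac{1}{- \frac{506}{37}} = - \frac{37}{506}$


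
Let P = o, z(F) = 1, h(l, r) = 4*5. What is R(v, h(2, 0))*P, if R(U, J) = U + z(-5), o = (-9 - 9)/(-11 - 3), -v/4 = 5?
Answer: -171/7 ≈ -24.429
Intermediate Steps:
h(l, r) = 20
v = -20 (v = -4*5 = -20)
o = 9/7 (o = -18/(-14) = -18*(-1/14) = 9/7 ≈ 1.2857)
P = 9/7 ≈ 1.2857
R(U, J) = 1 + U (R(U, J) = U + 1 = 1 + U)
R(v, h(2, 0))*P = (1 - 20)*(9/7) = -19*9/7 = -171/7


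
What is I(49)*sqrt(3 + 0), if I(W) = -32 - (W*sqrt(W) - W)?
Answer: -326*sqrt(3) ≈ -564.65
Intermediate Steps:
I(W) = -32 + W - W**(3/2) (I(W) = -32 - (W**(3/2) - W) = -32 + (W - W**(3/2)) = -32 + W - W**(3/2))
I(49)*sqrt(3 + 0) = (-32 + 49 - 49**(3/2))*sqrt(3 + 0) = (-32 + 49 - 1*343)*sqrt(3) = (-32 + 49 - 343)*sqrt(3) = -326*sqrt(3)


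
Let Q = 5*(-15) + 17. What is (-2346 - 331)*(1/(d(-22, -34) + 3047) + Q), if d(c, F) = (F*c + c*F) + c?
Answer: 701954909/4521 ≈ 1.5527e+5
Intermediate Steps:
d(c, F) = c + 2*F*c (d(c, F) = (F*c + F*c) + c = 2*F*c + c = c + 2*F*c)
Q = -58 (Q = -75 + 17 = -58)
(-2346 - 331)*(1/(d(-22, -34) + 3047) + Q) = (-2346 - 331)*(1/(-22*(1 + 2*(-34)) + 3047) - 58) = -2677*(1/(-22*(1 - 68) + 3047) - 58) = -2677*(1/(-22*(-67) + 3047) - 58) = -2677*(1/(1474 + 3047) - 58) = -2677*(1/4521 - 58) = -2677*(-262217/4521) = 701954909/4521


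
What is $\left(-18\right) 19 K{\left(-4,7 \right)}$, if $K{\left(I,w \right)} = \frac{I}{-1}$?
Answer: $-1368$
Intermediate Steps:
$K{\left(I,w \right)} = - I$ ($K{\left(I,w \right)} = I \left(-1\right) = - I$)
$\left(-18\right) 19 K{\left(-4,7 \right)} = \left(-18\right) 19 \left(\left(-1\right) \left(-4\right)\right) = \left(-342\right) 4 = -1368$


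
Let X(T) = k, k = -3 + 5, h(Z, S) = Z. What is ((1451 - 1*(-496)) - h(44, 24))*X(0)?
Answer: 3806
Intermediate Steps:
k = 2
X(T) = 2
((1451 - 1*(-496)) - h(44, 24))*X(0) = ((1451 - 1*(-496)) - 1*44)*2 = ((1451 + 496) - 44)*2 = (1947 - 44)*2 = 1903*2 = 3806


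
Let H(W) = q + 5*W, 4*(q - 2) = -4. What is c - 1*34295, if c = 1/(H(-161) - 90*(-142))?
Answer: -410716919/11976 ≈ -34295.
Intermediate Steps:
q = 1 (q = 2 + (¼)*(-4) = 2 - 1 = 1)
H(W) = 1 + 5*W
c = 1/11976 (c = 1/((1 + 5*(-161)) - 90*(-142)) = 1/((1 - 805) + 12780) = 1/(-804 + 12780) = 1/11976 ≈ 8.3500e-5)
c - 1*34295 = 1/11976 - 1*34295 = 1/11976 - 34295 = -410716919/11976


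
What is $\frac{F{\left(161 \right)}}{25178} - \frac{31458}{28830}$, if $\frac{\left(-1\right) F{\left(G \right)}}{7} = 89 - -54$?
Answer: $- \frac{136818059}{120980290} \approx -1.1309$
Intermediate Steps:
$F{\left(G \right)} = -1001$ ($F{\left(G \right)} = - 7 \left(89 - -54\right) = - 7 \left(89 + 54\right) = \left(-7\right) 143 = -1001$)
$\frac{F{\left(161 \right)}}{25178} - \frac{31458}{28830} = - \frac{1001}{25178} - \frac{31458}{28830} = \left(-1001\right) \frac{1}{25178} - \frac{5243}{4805} = - \frac{1001}{25178} - \frac{5243}{4805} = - \frac{136818059}{120980290}$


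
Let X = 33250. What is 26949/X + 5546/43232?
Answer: 48195131/51338000 ≈ 0.93878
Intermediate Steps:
26949/X + 5546/43232 = 26949/33250 + 5546/43232 = 26949*(1/33250) + 5546*(1/43232) = 26949/33250 + 2773/21616 = 48195131/51338000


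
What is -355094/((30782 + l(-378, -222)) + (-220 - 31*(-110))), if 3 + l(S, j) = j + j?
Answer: -355094/33525 ≈ -10.592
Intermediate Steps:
l(S, j) = -3 + 2*j (l(S, j) = -3 + (j + j) = -3 + 2*j)
-355094/((30782 + l(-378, -222)) + (-220 - 31*(-110))) = -355094/((30782 + (-3 + 2*(-222))) + (-220 - 31*(-110))) = -355094/((30782 + (-3 - 444)) + (-220 + 3410)) = -355094/((30782 - 447) + 3190) = -355094/(30335 + 3190) = -355094/33525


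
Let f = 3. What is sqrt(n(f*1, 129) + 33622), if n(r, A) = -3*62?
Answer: 2*sqrt(8359) ≈ 182.86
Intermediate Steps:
n(r, A) = -186
sqrt(n(f*1, 129) + 33622) = sqrt(-186 + 33622) = sqrt(33436) = 2*sqrt(8359)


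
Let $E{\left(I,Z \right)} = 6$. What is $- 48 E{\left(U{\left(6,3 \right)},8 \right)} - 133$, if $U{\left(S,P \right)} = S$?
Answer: $-421$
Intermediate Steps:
$- 48 E{\left(U{\left(6,3 \right)},8 \right)} - 133 = \left(-48\right) 6 - 133 = -288 - 133 = -421$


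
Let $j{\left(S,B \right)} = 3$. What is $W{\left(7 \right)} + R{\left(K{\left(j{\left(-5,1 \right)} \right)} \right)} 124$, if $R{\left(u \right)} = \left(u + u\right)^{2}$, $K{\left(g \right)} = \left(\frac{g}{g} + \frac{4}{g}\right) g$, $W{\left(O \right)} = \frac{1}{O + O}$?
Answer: $\frac{340257}{14} \approx 24304.0$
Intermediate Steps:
$W{\left(O \right)} = \frac{1}{2 O}$
$K{\left(g \right)} = g \left(1 + \frac{4}{g}\right)$ ($K{\left(g \right)} = \left(1 + \frac{4}{g}\right) g = g \left(1 + \frac{4}{g}\right)$)
$R{\left(u \right)} = 4 u^{2}$ ($R{\left(u \right)} = \left(2 u\right)^{2} = 4 u^{2}$)
$W{\left(7 \right)} + R{\left(K{\left(j{\left(-5,1 \right)} \right)} \right)} 124 = \frac{1}{2 \cdot 7} + 4 \left(4 + 3\right)^{2} \cdot 124 = \frac{1}{2} \cdot \frac{1}{7} + 4 \cdot 7^{2} \cdot 124 = \frac{1}{14} + 4 \cdot 49 \cdot 124 = \frac{1}{14} + 196 \cdot 124 = \frac{1}{14} + 24304 = \frac{340257}{14}$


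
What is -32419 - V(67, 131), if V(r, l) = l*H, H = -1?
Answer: -32288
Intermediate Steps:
V(r, l) = -l (V(r, l) = l*(-1) = -l)
-32419 - V(67, 131) = -32419 - (-1)*131 = -32419 - 1*(-131) = -32419 + 131 = -32288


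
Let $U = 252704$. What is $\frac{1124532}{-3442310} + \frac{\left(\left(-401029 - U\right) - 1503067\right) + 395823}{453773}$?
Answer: $- \frac{3286055498053}{781013667815} \approx -4.2074$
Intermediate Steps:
$\frac{1124532}{-3442310} + \frac{\left(\left(-401029 - U\right) - 1503067\right) + 395823}{453773} = \frac{1124532}{-3442310} + \frac{\left(\left(-401029 - 252704\right) - 1503067\right) + 395823}{453773} = 1124532 \left(- \frac{1}{3442310}\right) + \left(\left(\left(-401029 - 252704\right) - 1503067\right) + 395823\right) \frac{1}{453773} = - \frac{562266}{1721155} + \left(\left(-653733 - 1503067\right) + 395823\right) \frac{1}{453773} = - \frac{562266}{1721155} + \left(-2156800 + 395823\right) \frac{1}{453773} = - \frac{562266}{1721155} - \frac{1760977}{453773} = - \frac{3286055498053}{781013667815}$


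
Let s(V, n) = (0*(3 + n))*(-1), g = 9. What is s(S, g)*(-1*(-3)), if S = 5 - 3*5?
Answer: 0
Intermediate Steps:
S = -10 (S = 5 - 15 = -10)
s(V, n) = 0 (s(V, n) = 0*(-1) = 0)
s(S, g)*(-1*(-3)) = 0*(-1*(-3)) = 0*3 = 0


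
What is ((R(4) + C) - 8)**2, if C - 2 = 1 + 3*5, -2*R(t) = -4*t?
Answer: 324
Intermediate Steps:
R(t) = 2*t (R(t) = -(-2)*t = 2*t)
C = 18 (C = 2 + (1 + 3*5) = 2 + (1 + 15) = 2 + 16 = 18)
((R(4) + C) - 8)**2 = ((2*4 + 18) - 8)**2 = ((8 + 18) - 8)**2 = (26 - 8)**2 = 18**2 = 324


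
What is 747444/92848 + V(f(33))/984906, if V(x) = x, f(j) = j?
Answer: 30673547677/3810273012 ≈ 8.0502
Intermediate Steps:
747444/92848 + V(f(33))/984906 = 747444/92848 + 33/984906 = 747444*(1/92848) + 33*(1/984906) = 186861/23212 + 11/328302 = 30673547677/3810273012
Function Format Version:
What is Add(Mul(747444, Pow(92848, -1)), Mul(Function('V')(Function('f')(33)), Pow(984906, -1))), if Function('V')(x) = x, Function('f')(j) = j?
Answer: Rational(30673547677, 3810273012) ≈ 8.0502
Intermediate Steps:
Add(Mul(747444, Pow(92848, -1)), Mul(Function('V')(Function('f')(33)), Pow(984906, -1))) = Add(Mul(747444, Pow(92848, -1)), Mul(33, Pow(984906, -1))) = Add(Mul(747444, Rational(1, 92848)), Mul(33, Rational(1, 984906))) = Add(Rational(186861, 23212), Rational(11, 328302)) = Rational(30673547677, 3810273012)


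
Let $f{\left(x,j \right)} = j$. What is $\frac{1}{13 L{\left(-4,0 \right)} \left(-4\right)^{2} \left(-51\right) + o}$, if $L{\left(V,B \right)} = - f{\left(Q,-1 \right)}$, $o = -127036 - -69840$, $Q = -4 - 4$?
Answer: $- \frac{1}{67804} \approx -1.4748 \cdot 10^{-5}$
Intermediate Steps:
$Q = -8$
$o = -57196$ ($o = -127036 + 69840 = -57196$)
$L{\left(V,B \right)} = 1$ ($L{\left(V,B \right)} = \left(-1\right) \left(-1\right) = 1$)
$\frac{1}{13 L{\left(-4,0 \right)} \left(-4\right)^{2} \left(-51\right) + o} = \frac{1}{13 \cdot 1 \left(-4\right)^{2} \left(-51\right) - 57196} = \frac{1}{13 \cdot 16 \left(-51\right) - 57196} = \frac{1}{208 \left(-51\right) - 57196} = \frac{1}{-10608 - 57196} = \frac{1}{-67804} = - \frac{1}{67804}$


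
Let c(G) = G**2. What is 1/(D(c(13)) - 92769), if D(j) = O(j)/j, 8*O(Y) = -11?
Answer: -1352/125423699 ≈ -1.0779e-5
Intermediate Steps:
O(Y) = -11/8 (O(Y) = (1/8)*(-11) = -11/8)
D(j) = -11/(8*j)
1/(D(c(13)) - 92769) = 1/(-11/(8*(13**2)) - 92769) = 1/(-11/8/169 - 92769) = 1/(-11/8*1/169 - 92769) = 1/(-11/1352 - 92769) = 1/(-125423699/1352) = -1352/125423699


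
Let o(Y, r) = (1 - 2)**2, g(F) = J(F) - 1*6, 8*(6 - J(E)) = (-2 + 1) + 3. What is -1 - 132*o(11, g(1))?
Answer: -133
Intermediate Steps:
J(E) = 23/4 (J(E) = 6 - ((-2 + 1) + 3)/8 = 6 - (-1 + 3)/8 = 6 - 1/8*2 = 6 - 1/4 = 23/4)
g(F) = -1/4 (g(F) = 23/4 - 1*6 = 23/4 - 6 = -1/4)
o(Y, r) = 1 (o(Y, r) = (-1)**2 = 1)
-1 - 132*o(11, g(1)) = -1 - 132*1 = -1 - 132 = -133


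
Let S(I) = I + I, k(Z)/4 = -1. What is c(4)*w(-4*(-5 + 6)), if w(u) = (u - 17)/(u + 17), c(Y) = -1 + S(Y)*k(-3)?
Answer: 693/13 ≈ 53.308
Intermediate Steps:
k(Z) = -4 (k(Z) = 4*(-1) = -4)
S(I) = 2*I
c(Y) = -1 - 8*Y (c(Y) = -1 + (2*Y)*(-4) = -1 - 8*Y)
w(u) = (-17 + u)/(17 + u)
c(4)*w(-4*(-5 + 6)) = (-1 - 8*4)*((-17 - 4*(-5 + 6))/(17 - 4*(-5 + 6))) = (-1 - 32)*((-17 - 4*1)/(17 - 4*1)) = -33*(-17 - 4)/(17 - 4) = -33*(-21)/13 = -33*(-21/13) = 693/13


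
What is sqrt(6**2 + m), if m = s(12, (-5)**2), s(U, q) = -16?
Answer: 2*sqrt(5) ≈ 4.4721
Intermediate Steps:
m = -16
sqrt(6**2 + m) = sqrt(6**2 - 16) = sqrt(36 - 16) = sqrt(20) = 2*sqrt(5)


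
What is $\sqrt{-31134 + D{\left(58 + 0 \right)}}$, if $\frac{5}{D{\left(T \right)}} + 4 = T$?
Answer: $\frac{i \sqrt{10087386}}{18} \approx 176.45 i$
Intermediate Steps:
$D{\left(T \right)} = \frac{5}{-4 + T}$
$\sqrt{-31134 + D{\left(58 + 0 \right)}} = \sqrt{-31134 + \frac{5}{-4 + \left(58 + 0\right)}} = \sqrt{-31134 + \frac{5}{-4 + 58}} = \sqrt{-31134 + \frac{5}{54}} = \sqrt{- \frac{1681231}{54}} = \frac{i \sqrt{10087386}}{18}$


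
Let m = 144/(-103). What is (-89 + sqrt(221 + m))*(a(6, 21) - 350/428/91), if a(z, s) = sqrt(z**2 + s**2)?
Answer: (25 - 8346*sqrt(53))*(9167 - sqrt(2329757))/286546 ≈ -1619.5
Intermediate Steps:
m = -144/103 (m = 144*(-1/103) = -144/103 ≈ -1.3981)
a(z, s) = sqrt(s**2 + z**2)
(-89 + sqrt(221 + m))*(a(6, 21) - 350/428/91) = (-89 + sqrt(221 - 144/103))*(sqrt(21**2 + 6**2) - 350/428/91) = (-89 + sqrt(22619/103))*(sqrt(441 + 36) - 350*1/428*(1/91)) = (-89 + sqrt(2329757)/103)*(sqrt(477) - 175/214*1/91) = (-89 + sqrt(2329757)/103)*(3*sqrt(53) - 25/2782) = (-89 + sqrt(2329757)/103)*(-25/2782 + 3*sqrt(53))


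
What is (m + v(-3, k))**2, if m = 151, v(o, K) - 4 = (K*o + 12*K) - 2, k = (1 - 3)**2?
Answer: 35721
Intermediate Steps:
k = 4 (k = (-2)**2 = 4)
v(o, K) = 2 + 12*K + K*o (v(o, K) = 4 + ((K*o + 12*K) - 2) = 4 + ((12*K + K*o) - 2) = 4 + (-2 + 12*K + K*o) = 2 + 12*K + K*o)
(m + v(-3, k))**2 = (151 + (2 + 12*4 + 4*(-3)))**2 = (151 + (2 + 48 - 12))**2 = (151 + 38)**2 = 189**2 = 35721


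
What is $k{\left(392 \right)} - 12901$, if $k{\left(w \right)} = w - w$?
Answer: $-12901$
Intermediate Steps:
$k{\left(w \right)} = 0$
$k{\left(392 \right)} - 12901 = 0 - 12901 = -12901$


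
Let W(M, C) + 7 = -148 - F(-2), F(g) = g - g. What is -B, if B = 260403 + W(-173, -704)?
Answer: -260248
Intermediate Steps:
F(g) = 0
W(M, C) = -155 (W(M, C) = -7 + (-148 - 1*0) = -7 + (-148 + 0) = -7 - 148 = -155)
B = 260248 (B = 260403 - 155 = 260248)
-B = -1*260248 = -260248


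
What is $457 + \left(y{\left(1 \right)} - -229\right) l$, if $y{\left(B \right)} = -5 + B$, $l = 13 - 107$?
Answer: $-20693$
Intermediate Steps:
$l = -94$ ($l = 13 - 107 = -94$)
$457 + \left(y{\left(1 \right)} - -229\right) l = 457 + \left(\left(-5 + 1\right) - -229\right) \left(-94\right) = 457 + \left(-4 + 229\right) \left(-94\right) = 457 + 225 \left(-94\right) = 457 - 21150 = -20693$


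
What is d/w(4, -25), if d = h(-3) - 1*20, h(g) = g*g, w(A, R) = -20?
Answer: 11/20 ≈ 0.55000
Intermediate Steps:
h(g) = g**2
d = -11 (d = (-3)**2 - 1*20 = 9 - 20 = -11)
d/w(4, -25) = -11/(-20) = -11*(-1/20) = 11/20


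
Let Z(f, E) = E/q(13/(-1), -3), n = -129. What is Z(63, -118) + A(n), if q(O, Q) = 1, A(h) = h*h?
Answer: 16523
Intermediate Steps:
A(h) = h**2
Z(f, E) = E (Z(f, E) = E/1 = E*1 = E)
Z(63, -118) + A(n) = -118 + (-129)**2 = -118 + 16641 = 16523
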